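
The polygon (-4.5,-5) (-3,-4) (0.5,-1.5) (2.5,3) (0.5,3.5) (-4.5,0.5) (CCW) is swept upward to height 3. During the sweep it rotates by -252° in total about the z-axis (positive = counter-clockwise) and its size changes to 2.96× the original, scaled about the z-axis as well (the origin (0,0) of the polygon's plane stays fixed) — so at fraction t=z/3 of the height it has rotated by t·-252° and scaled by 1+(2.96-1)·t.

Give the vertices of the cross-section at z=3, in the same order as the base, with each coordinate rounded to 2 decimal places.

t = z/height = 3/3 = 1
s = 1 + (scale-1)·z/height = 1 + (2.96-1)·3/3 = 2.960000
θ = twist·z/height = -252°·3/3 = -252.0000° = -4.398230 rad
cos θ = -0.309017, sin θ = 0.951057 (intermediates below are computed at full precision and shown rounded to 5 d.p.)
v1: (-4.5,-5) → rotate → (6.14586,-2.73467) → ×s → (18.19174,-8.09462) → (18.19,-8.09)
v2: (-3,-4) → rotate → (4.73128,-1.61710) → ×s → (14.00458,-4.78662) → (14.00,-4.79)
v3: (0.5,-1.5) → rotate → (1.27208,0.93905) → ×s → (3.76535,2.77960) → (3.77,2.78)
v4: (2.5,3) → rotate → (-3.62571,1.45059) → ×s → (-10.73211,4.29375) → (-10.73,4.29)
v5: (0.5,3.5) → rotate → (-3.48321,-0.60603) → ×s → (-10.31029,-1.79385) → (-10.31,-1.79)
v6: (-4.5,0.5) → rotate → (0.91505,-4.43426) → ×s → (2.70854,-13.12542) → (2.71,-13.13)

Cross-section at z=3: (18.19,-8.09) (14.00,-4.79) (3.77,2.78) (-10.73,4.29) (-10.31,-1.79) (2.71,-13.13)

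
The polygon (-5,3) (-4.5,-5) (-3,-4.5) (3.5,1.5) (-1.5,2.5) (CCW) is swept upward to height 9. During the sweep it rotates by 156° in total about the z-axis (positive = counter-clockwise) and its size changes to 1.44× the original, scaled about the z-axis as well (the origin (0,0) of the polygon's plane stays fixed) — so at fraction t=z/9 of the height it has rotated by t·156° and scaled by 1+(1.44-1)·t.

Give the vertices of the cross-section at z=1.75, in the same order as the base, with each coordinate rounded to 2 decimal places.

Cross-section at z=1.75: (-6.33,0.07) (-1.48,-7.15) (-0.34,-5.86) (2.46,3.32) (-2.78,1.52)

t = z/height = 1.75/9 = 0.194444
s = 1 + (scale-1)·z/height = 1 + (1.44-1)·1.75/9 = 1.085556
θ = twist·z/height = 156°·1.75/9 = 30.3333° = 0.529417 rad
cos θ = 0.863102, sin θ = 0.505030 (intermediates below are computed at full precision and shown rounded to 5 d.p.)
v1: (-5,3) → rotate → (-5.83060,0.06416) → ×s → (-6.32944,0.06965) → (-6.33,0.07)
v2: (-4.5,-5) → rotate → (-1.35881,-6.58814) → ×s → (-1.47506,-7.15180) → (-1.48,-7.15)
v3: (-3,-4.5) → rotate → (-0.31667,-5.39905) → ×s → (-0.34376,-5.86097) → (-0.34,-5.86)
v4: (3.5,1.5) → rotate → (2.26331,3.06226) → ×s → (2.45695,3.32425) → (2.46,3.32)
v5: (-1.5,2.5) → rotate → (-2.55723,1.40021) → ×s → (-2.77601,1.52001) → (-2.78,1.52)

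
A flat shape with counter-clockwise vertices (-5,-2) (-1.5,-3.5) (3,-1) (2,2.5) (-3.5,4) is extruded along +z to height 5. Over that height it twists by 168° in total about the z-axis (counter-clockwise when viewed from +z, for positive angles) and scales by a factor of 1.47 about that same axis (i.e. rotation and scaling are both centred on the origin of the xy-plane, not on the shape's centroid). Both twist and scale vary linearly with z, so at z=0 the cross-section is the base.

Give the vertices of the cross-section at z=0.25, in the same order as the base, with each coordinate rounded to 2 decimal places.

Cross-section at z=0.25: (-4.76,-2.77) (-1.00,-3.77) (3.19,-0.56) (1.65,2.83) (-4.14,3.53)

t = z/height = 0.25/5 = 0.05
s = 1 + (scale-1)·z/height = 1 + (1.47-1)·0.25/5 = 1.023500
θ = twist·z/height = 168°·0.25/5 = 8.4000° = 0.146608 rad
cos θ = 0.989272, sin θ = 0.146083 (intermediates below are computed at full precision and shown rounded to 5 d.p.)
v1: (-5,-2) → rotate → (-4.65420,-2.70896) → ×s → (-4.76357,-2.77262) → (-4.76,-2.77)
v2: (-1.5,-3.5) → rotate → (-0.97262,-3.68158) → ×s → (-0.99547,-3.76809) → (-1.00,-3.77)
v3: (3,-1) → rotate → (3.11390,-0.55102) → ×s → (3.18708,-0.56397) → (3.19,-0.56)
v4: (2,2.5) → rotate → (1.61334,2.76535) → ×s → (1.65125,2.83033) → (1.65,2.83)
v5: (-3.5,4) → rotate → (-4.04679,3.44580) → ×s → (-4.14188,3.52678) → (-4.14,3.53)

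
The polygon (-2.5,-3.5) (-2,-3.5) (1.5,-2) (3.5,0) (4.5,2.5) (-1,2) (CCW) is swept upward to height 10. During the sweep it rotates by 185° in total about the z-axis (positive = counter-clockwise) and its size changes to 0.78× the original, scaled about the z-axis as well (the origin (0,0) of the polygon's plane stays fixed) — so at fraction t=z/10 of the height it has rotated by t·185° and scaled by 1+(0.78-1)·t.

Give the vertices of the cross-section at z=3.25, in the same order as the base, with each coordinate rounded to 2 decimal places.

Cross-section at z=3.25: (1.66,-3.63) (1.89,-3.23) (2.30,0.28) (1.62,2.82) (0.07,4.78) (-2.07,0.12)

t = z/height = 3.25/10 = 0.325
s = 1 + (scale-1)·z/height = 1 + (0.78-1)·3.25/10 = 0.928500
θ = twist·z/height = 185°·3.25/10 = 60.1250° = 1.049379 rad
cos θ = 0.498109, sin θ = 0.867114 (intermediates below are computed at full precision and shown rounded to 5 d.p.)
v1: (-2.5,-3.5) → rotate → (1.78963,-3.91117) → ×s → (1.66167,-3.63152) → (1.66,-3.63)
v2: (-2,-3.5) → rotate → (2.03868,-3.47761) → ×s → (1.89292,-3.22896) → (1.89,-3.23)
v3: (1.5,-2) → rotate → (2.48139,0.30445) → ×s → (2.30397,0.28268) → (2.30,0.28)
v4: (3.5,0) → rotate → (1.74338,3.03490) → ×s → (1.61873,2.81790) → (1.62,2.82)
v5: (4.5,2.5) → rotate → (0.07371,5.14729) → ×s → (0.06844,4.77926) → (0.07,4.78)
v6: (-1,2) → rotate → (-2.23234,0.12910) → ×s → (-2.07273,0.11987) → (-2.07,0.12)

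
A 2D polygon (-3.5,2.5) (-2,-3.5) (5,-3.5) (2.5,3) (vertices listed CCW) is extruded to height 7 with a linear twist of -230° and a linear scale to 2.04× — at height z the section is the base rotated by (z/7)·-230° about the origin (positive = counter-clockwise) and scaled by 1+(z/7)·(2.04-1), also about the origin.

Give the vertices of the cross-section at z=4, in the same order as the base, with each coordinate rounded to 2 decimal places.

t = z/height = 4/7 = 0.571429
s = 1 + (scale-1)·z/height = 1 + (2.04-1)·4/7 = 1.594286
θ = twist·z/height = -230°·4/7 = -131.4286° = -2.293861 rad
cos θ = -0.661686, sin θ = -0.749781 (intermediates below are computed at full precision and shown rounded to 5 d.p.)
v1: (-3.5,2.5) → rotate → (4.19035,0.97002) → ×s → (6.68062,1.54649) → (6.68,1.55)
v2: (-2,-3.5) → rotate → (-1.30086,3.81546) → ×s → (-2.07395,6.08294) → (-2.07,6.08)
v3: (5,-3.5) → rotate → (-5.93266,-1.43301) → ×s → (-9.45836,-2.28462) → (-9.46,-2.28)
v4: (2.5,3) → rotate → (0.59513,-3.85951) → ×s → (0.94881,-6.15316) → (0.95,-6.15)

Cross-section at z=4: (6.68,1.55) (-2.07,6.08) (-9.46,-2.28) (0.95,-6.15)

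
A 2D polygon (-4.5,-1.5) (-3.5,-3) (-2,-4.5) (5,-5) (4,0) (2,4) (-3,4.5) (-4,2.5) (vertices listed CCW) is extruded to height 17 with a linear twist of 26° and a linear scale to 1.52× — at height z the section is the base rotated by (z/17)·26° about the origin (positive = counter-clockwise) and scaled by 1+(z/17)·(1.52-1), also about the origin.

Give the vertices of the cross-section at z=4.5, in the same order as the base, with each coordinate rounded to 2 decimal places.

Cross-section at z=4.5: (-4.88,-2.31) (-3.54,-3.87) (-1.65,-5.36) (6.33,-4.97) (4.52,0.55) (1.71,4.79) (-4.00,4.67) (-4.86,2.28)

t = z/height = 4.5/17 = 0.264706
s = 1 + (scale-1)·z/height = 1 + (1.52-1)·4.5/17 = 1.137647
θ = twist·z/height = 26°·4.5/17 = 6.8824° = 0.120120 rad
cos θ = 0.992794, sin θ = 0.119831 (intermediates below are computed at full precision and shown rounded to 5 d.p.)
v1: (-4.5,-1.5) → rotate → (-4.28783,-2.02843) → ×s → (-4.87803,-2.30764) → (-4.88,-2.31)
v2: (-3.5,-3) → rotate → (-3.11529,-3.39779) → ×s → (-3.54410,-3.86549) → (-3.54,-3.87)
v3: (-2,-4.5) → rotate → (-1.44635,-4.70724) → ×s → (-1.64543,-5.35517) → (-1.65,-5.36)
v4: (5,-5) → rotate → (5.56313,-4.36482) → ×s → (6.32887,-4.96562) → (6.33,-4.97)
v5: (4,0) → rotate → (3.97118,0.47932) → ×s → (4.51780,0.54530) → (4.52,0.55)
v6: (2,4) → rotate → (1.50626,4.21084) → ×s → (1.71360,4.79045) → (1.71,4.79)
v7: (-3,4.5) → rotate → (-3.51762,4.10808) → ×s → (-4.00181,4.67355) → (-4.00,4.67)
v8: (-4,2.5) → rotate → (-4.27075,2.00266) → ×s → (-4.85861,2.27832) → (-4.86,2.28)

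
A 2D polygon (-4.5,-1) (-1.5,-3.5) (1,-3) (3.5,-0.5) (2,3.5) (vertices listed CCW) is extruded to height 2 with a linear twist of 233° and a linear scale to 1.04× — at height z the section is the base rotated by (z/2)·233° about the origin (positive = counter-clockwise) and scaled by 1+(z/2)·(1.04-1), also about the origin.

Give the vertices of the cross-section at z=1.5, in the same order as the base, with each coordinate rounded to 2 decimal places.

t = z/height = 1.5/2 = 0.75
s = 1 + (scale-1)·z/height = 1 + (1.04-1)·1.5/2 = 1.030000
θ = twist·z/height = 233°·1.5/2 = 174.7500° = 3.049963 rad
cos θ = -0.995805, sin θ = 0.091502 (intermediates below are computed at full precision and shown rounded to 5 d.p.)
v1: (-4.5,-1) → rotate → (4.57262,0.58405) → ×s → (4.70980,0.60157) → (4.71,0.60)
v2: (-1.5,-3.5) → rotate → (1.81396,3.34806) → ×s → (1.86838,3.44851) → (1.87,3.45)
v3: (1,-3) → rotate → (-0.72130,3.07892) → ×s → (-0.74294,3.17128) → (-0.74,3.17)
v4: (3.5,-0.5) → rotate → (-3.43957,0.81816) → ×s → (-3.54275,0.84270) → (-3.54,0.84)
v5: (2,3.5) → rotate → (-2.31187,-3.30231) → ×s → (-2.38122,-3.40138) → (-2.38,-3.40)

Cross-section at z=1.5: (4.71,0.60) (1.87,3.45) (-0.74,3.17) (-3.54,0.84) (-2.38,-3.40)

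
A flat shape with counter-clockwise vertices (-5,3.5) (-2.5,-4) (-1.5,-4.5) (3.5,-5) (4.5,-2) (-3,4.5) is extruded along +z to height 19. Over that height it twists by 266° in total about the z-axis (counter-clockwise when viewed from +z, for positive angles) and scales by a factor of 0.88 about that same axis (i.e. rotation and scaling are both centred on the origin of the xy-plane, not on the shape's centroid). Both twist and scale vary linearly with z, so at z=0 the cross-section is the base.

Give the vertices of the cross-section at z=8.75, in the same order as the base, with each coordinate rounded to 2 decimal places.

t = z/height = 8.75/19 = 0.460526
s = 1 + (scale-1)·z/height = 1 + (0.88-1)·8.75/19 = 0.944737
θ = twist·z/height = 266°·8.75/19 = 122.5000° = 2.138028 rad
cos θ = -0.537300, sin θ = 0.843391 (intermediates below are computed at full precision and shown rounded to 5 d.p.)
v1: (-5,3.5) → rotate → (-0.26537,-6.09751) → ×s → (-0.25071,-5.76054) → (-0.25,-5.76)
v2: (-2.5,-4) → rotate → (4.71681,0.04072) → ×s → (4.45615,0.03847) → (4.46,0.04)
v3: (-1.5,-4.5) → rotate → (4.60121,1.15276) → ×s → (4.34693,1.08906) → (4.35,1.09)
v4: (3.5,-5) → rotate → (2.33641,5.63837) → ×s → (2.20729,5.32677) → (2.21,5.33)
v5: (4.5,-2) → rotate → (-0.73107,4.86986) → ×s → (-0.69066,4.60074) → (-0.69,4.60)
v6: (-3,4.5) → rotate → (-2.18336,-4.94802) → ×s → (-2.06270,-4.67458) → (-2.06,-4.67)

Cross-section at z=8.75: (-0.25,-5.76) (4.46,0.04) (4.35,1.09) (2.21,5.33) (-0.69,4.60) (-2.06,-4.67)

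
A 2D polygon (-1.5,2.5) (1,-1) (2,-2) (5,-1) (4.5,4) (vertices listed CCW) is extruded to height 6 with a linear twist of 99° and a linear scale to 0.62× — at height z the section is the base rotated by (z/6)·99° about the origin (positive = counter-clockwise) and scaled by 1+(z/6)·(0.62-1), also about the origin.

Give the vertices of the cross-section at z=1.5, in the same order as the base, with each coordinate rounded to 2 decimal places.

t = z/height = 1.5/6 = 0.25
s = 1 + (scale-1)·z/height = 1 + (0.62-1)·1.5/6 = 0.905000
θ = twist·z/height = 99°·1.5/6 = 24.7500° = 0.431969 rad
cos θ = 0.908143, sin θ = 0.418660 (intermediates below are computed at full precision and shown rounded to 5 d.p.)
v1: (-1.5,2.5) → rotate → (-2.40886,1.64237) → ×s → (-2.18002,1.48634) → (-2.18,1.49)
v2: (1,-1) → rotate → (1.32680,-0.48948) → ×s → (1.20076,-0.44298) → (1.20,-0.44)
v3: (2,-2) → rotate → (2.65361,-0.97897) → ×s → (2.40151,-0.88597) → (2.40,-0.89)
v4: (5,-1) → rotate → (4.95938,1.18516) → ×s → (4.48823,1.07257) → (4.49,1.07)
v5: (4.5,4) → rotate → (2.41201,5.51654) → ×s → (2.18286,4.99247) → (2.18,4.99)

Cross-section at z=1.5: (-2.18,1.49) (1.20,-0.44) (2.40,-0.89) (4.49,1.07) (2.18,4.99)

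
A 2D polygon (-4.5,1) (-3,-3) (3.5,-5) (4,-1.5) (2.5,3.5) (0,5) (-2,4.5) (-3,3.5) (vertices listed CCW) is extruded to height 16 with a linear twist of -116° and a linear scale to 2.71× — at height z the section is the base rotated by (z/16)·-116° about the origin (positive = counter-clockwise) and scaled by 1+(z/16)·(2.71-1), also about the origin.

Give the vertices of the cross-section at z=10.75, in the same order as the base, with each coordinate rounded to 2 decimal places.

Cross-section at z=10.75: (0.08,9.91) (-7.65,4.96) (-8.94,-9.60) (-1.36,-9.08) (8.48,-3.68) (10.51,2.25) (8.56,6.22) (6.01,7.88)

t = z/height = 10.75/16 = 0.671875
s = 1 + (scale-1)·z/height = 1 + (2.71-1)·10.75/16 = 2.148906
θ = twist·z/height = -116°·10.75/16 = -77.9375° = -1.360266 rad
cos θ = 0.208979, sin θ = -0.977920 (intermediates below are computed at full precision and shown rounded to 5 d.p.)
v1: (-4.5,1) → rotate → (0.03752,4.60962) → ×s → (0.08062,9.90564) → (0.08,9.91)
v2: (-3,-3) → rotate → (-3.56070,2.30682) → ×s → (-7.65160,4.95715) → (-7.65,4.96)
v3: (3.5,-5) → rotate → (-4.15818,-4.46761) → ×s → (-8.93553,-9.60048) → (-8.94,-9.60)
v4: (4,-1.5) → rotate → (-0.63097,-4.22515) → ×s → (-1.35589,-9.07945) → (-1.36,-9.08)
v5: (2.5,3.5) → rotate → (3.94517,-1.71338) → ×s → (8.47779,-3.68188) → (8.48,-3.68)
v6: (0,5) → rotate → (4.88960,1.04489) → ×s → (10.50729,2.24538) → (10.51,2.25)
v7: (-2,4.5) → rotate → (3.98268,2.89624) → ×s → (8.55841,6.22376) → (8.56,6.22)
v8: (-3,3.5) → rotate → (2.79579,3.66519) → ×s → (6.00788,7.87614) → (6.01,7.88)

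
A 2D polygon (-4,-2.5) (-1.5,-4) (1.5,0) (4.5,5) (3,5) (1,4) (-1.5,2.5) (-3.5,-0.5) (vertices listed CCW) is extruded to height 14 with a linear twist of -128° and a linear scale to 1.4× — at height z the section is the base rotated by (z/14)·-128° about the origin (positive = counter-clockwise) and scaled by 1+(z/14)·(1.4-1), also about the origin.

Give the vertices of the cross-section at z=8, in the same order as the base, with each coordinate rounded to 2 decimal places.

t = z/height = 8/14 = 0.571429
s = 1 + (scale-1)·z/height = 1 + (1.4-1)·8/14 = 1.228571
θ = twist·z/height = -128°·8/14 = -73.1429° = -1.276584 rad
cos θ = 0.289986, sin θ = -0.957031 (intermediates below are computed at full precision and shown rounded to 5 d.p.)
v1: (-4,-2.5) → rotate → (-3.55252,3.10316) → ×s → (-4.36453,3.81245) → (-4.36,3.81)
v2: (-1.5,-4) → rotate → (-4.26310,0.27560) → ×s → (-5.23753,0.33859) → (-5.24,0.34)
v3: (1.5,0) → rotate → (0.43498,-1.43555) → ×s → (0.53440,-1.76367) → (0.53,-1.76)
v4: (4.5,5) → rotate → (6.09009,-2.85671) → ×s → (7.48211,-3.50967) → (7.48,-3.51)
v5: (3,5) → rotate → (5.65511,-1.42116) → ×s → (6.94771,-1.74600) → (6.95,-1.75)
v6: (1,4) → rotate → (4.11811,0.20291) → ×s → (5.05939,0.24930) → (5.06,0.25)
v7: (-1.5,2.5) → rotate → (1.95760,2.16051) → ×s → (2.40505,2.65434) → (2.41,2.65)
v8: (-3.5,-0.5) → rotate → (-1.49347,3.20461) → ×s → (-1.83483,3.93710) → (-1.83,3.94)

Cross-section at z=8: (-4.36,3.81) (-5.24,0.34) (0.53,-1.76) (7.48,-3.51) (6.95,-1.75) (5.06,0.25) (2.41,2.65) (-1.83,3.94)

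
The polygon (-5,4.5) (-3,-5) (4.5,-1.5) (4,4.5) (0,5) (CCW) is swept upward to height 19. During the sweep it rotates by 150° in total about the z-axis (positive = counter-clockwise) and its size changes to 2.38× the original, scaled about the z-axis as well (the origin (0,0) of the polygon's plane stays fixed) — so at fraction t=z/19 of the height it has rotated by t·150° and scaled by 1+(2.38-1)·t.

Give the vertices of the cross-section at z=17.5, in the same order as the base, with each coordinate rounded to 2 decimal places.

Cross-section at z=17.5: (1.64,-15.19) (12.65,3.91) (-5.34,9.36) (-13.58,-1.55) (-7.57,-8.46)

t = z/height = 17.5/19 = 0.921053
s = 1 + (scale-1)·z/height = 1 + (2.38-1)·17.5/19 = 2.271053
θ = twist·z/height = 150°·17.5/19 = 138.1579° = 2.411310 rad
cos θ = -0.744986, sin θ = 0.667080 (intermediates below are computed at full precision and shown rounded to 5 d.p.)
v1: (-5,4.5) → rotate → (0.72307,-6.68784) → ×s → (1.64213,-15.18843) → (1.64,-15.19)
v2: (-3,-5) → rotate → (5.57036,1.72369) → ×s → (12.65058,3.91459) → (12.65,3.91)
v3: (4.5,-1.5) → rotate → (-2.35182,4.11934) → ×s → (-5.34110,9.35524) → (-5.34,9.36)
v4: (4,4.5) → rotate → (-5.98180,-0.68412) → ×s → (-13.58499,-1.55366) → (-13.58,-1.55)
v5: (0,5) → rotate → (-3.33540,-3.72493) → ×s → (-7.57487,-8.45951) → (-7.57,-8.46)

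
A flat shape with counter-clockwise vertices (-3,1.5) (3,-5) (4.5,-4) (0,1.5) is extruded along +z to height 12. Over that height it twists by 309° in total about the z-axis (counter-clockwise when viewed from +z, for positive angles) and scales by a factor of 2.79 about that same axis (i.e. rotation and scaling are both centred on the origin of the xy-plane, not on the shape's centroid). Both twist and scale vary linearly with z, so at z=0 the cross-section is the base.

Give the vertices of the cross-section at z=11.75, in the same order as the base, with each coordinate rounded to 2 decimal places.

Cross-section at z=11.75: (-0.96,9.18) (-7.16,-14.37) (-2.61,-16.37) (3.48,2.22)

t = z/height = 11.75/12 = 0.979167
s = 1 + (scale-1)·z/height = 1 + (2.79-1)·11.75/12 = 2.752708
θ = twist·z/height = 309°·11.75/12 = 302.5625° = 5.280712 rad
cos θ = 0.538219, sin θ = -0.842805 (intermediates below are computed at full precision and shown rounded to 5 d.p.)
v1: (-3,1.5) → rotate → (-0.35045,3.33574) → ×s → (-0.96469,9.18233) → (-0.96,9.18)
v2: (3,-5) → rotate → (-2.59937,-5.21951) → ×s → (-7.15530,-14.36779) → (-7.16,-14.37)
v3: (4.5,-4) → rotate → (-0.94923,-5.94550) → ×s → (-2.61296,-16.36622) → (-2.61,-16.37)
v4: (0,1.5) → rotate → (1.26421,0.80733) → ×s → (3.47999,2.22234) → (3.48,2.22)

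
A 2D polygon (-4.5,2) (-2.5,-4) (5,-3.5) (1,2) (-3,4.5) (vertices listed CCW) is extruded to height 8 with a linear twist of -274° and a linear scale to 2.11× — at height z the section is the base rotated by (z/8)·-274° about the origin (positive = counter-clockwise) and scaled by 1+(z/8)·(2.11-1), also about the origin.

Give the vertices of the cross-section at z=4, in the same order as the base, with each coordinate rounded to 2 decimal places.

t = z/height = 4/8 = 0.5
s = 1 + (scale-1)·z/height = 1 + (2.11-1)·4/8 = 1.555000
θ = twist·z/height = -274°·4/8 = -137.0000° = -2.391101 rad
cos θ = -0.731354, sin θ = -0.681998 (intermediates below are computed at full precision and shown rounded to 5 d.p.)
v1: (-4.5,2) → rotate → (4.65509,1.60629) → ×s → (7.23866,2.49777) → (7.24,2.50)
v2: (-2.5,-4) → rotate → (-0.89961,4.63041) → ×s → (-1.39889,7.20029) → (-1.40,7.20)
v3: (5,-3.5) → rotate → (-6.04376,-0.85025) → ×s → (-9.39805,-1.32214) → (-9.40,-1.32)
v4: (1,2) → rotate → (0.63264,-2.14471) → ×s → (0.98376,-3.33502) → (0.98,-3.34)
v5: (-3,4.5) → rotate → (5.26305,-1.24510) → ×s → (8.18405,-1.93613) → (8.18,-1.94)

Cross-section at z=4: (7.24,2.50) (-1.40,7.20) (-9.40,-1.32) (0.98,-3.34) (8.18,-1.94)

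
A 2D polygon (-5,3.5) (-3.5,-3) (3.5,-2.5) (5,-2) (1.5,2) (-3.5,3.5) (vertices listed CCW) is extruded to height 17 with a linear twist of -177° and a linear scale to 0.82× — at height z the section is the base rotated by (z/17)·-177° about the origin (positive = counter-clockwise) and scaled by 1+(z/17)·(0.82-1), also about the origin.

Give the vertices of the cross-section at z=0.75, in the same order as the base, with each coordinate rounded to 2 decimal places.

Cross-section at z=0.75: (-4.44,4.11) (-3.84,-2.48) (3.10,-2.93) (4.64,-2.64) (1.74,1.76) (-2.97,3.91)

t = z/height = 0.75/17 = 0.0441176
s = 1 + (scale-1)·z/height = 1 + (0.82-1)·0.75/17 = 0.992059
θ = twist·z/height = -177°·0.75/17 = -7.8088° = -0.136290 rad
cos θ = 0.990727, sin θ = -0.135868 (intermediates below are computed at full precision and shown rounded to 5 d.p.)
v1: (-5,3.5) → rotate → (-4.47810,4.14688) → ×s → (-4.44253,4.11395) → (-4.44,4.11)
v2: (-3.5,-3) → rotate → (-3.87515,-2.49664) → ×s → (-3.84438,-2.47682) → (-3.84,-2.48)
v3: (3.5,-2.5) → rotate → (3.12787,-2.95236) → ×s → (3.10303,-2.92891) → (3.10,-2.93)
v4: (5,-2) → rotate → (4.68190,-2.66079) → ×s → (4.64472,-2.63966) → (4.64,-2.64)
v5: (1.5,2) → rotate → (1.75783,1.77765) → ×s → (1.74387,1.76353) → (1.74,1.76)
v6: (-3.5,3.5) → rotate → (-2.99201,3.94308) → ×s → (-2.96825,3.91177) → (-2.97,3.91)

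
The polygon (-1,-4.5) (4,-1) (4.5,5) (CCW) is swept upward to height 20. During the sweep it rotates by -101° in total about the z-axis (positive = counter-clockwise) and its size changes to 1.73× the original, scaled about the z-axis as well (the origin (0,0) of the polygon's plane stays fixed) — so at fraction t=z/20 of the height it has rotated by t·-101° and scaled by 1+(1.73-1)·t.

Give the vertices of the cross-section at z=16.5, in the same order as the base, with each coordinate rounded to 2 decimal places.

t = z/height = 16.5/20 = 0.825
s = 1 + (scale-1)·z/height = 1 + (1.73-1)·16.5/20 = 1.602250
θ = twist·z/height = -101°·16.5/20 = -83.3250° = -1.454296 rad
cos θ = 0.116237, sin θ = -0.993221 (intermediates below are computed at full precision and shown rounded to 5 d.p.)
v1: (-1,-4.5) → rotate → (-4.58573,0.47015) → ×s → (-7.34749,0.75330) → (-7.35,0.75)
v2: (4,-1) → rotate → (-0.52827,-4.08912) → ×s → (-0.84642,-6.55180) → (-0.85,-6.55)
v3: (4.5,5) → rotate → (5.48918,-3.88831) → ×s → (8.79503,-6.23004) → (8.80,-6.23)

Cross-section at z=16.5: (-7.35,0.75) (-0.85,-6.55) (8.80,-6.23)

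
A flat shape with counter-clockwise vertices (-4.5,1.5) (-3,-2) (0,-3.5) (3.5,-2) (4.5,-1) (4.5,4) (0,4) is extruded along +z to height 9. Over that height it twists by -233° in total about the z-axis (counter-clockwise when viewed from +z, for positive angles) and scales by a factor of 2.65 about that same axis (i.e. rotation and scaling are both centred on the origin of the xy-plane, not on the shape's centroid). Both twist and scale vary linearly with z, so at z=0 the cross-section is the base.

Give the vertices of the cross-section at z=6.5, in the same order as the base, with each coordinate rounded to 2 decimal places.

Cross-section at z=6.5: (10.32,-1.22) (5.55,5.63) (-1.56,7.51) (-8.40,2.73) (-10.10,0.14) (-7.88,-10.59) (1.78,-8.58)

t = z/height = 6.5/9 = 0.722222
s = 1 + (scale-1)·z/height = 1 + (2.65-1)·6.5/9 = 2.191667
θ = twist·z/height = -233°·6.5/9 = -168.2778° = -2.937001 rad
cos θ = -0.979144, sin θ = -0.203167 (intermediates below are computed at full precision and shown rounded to 5 d.p.)
v1: (-4.5,1.5) → rotate → (4.71090,-0.55446) → ×s → (10.32472,-1.21520) → (10.32,-1.22)
v2: (-3,-2) → rotate → (2.53110,2.56779) → ×s → (5.54732,5.62774) → (5.55,5.63)
v3: (0,-3.5) → rotate → (-0.71108,3.42700) → ×s → (-1.55846,7.51085) → (-1.56,7.51)
v4: (3.5,-2) → rotate → (-3.83334,1.24720) → ×s → (-8.40140,2.73345) → (-8.40,2.73)
v5: (4.5,-1) → rotate → (-4.60932,0.06489) → ×s → (-10.10208,0.14222) → (-10.10,0.14)
v6: (4.5,4) → rotate → (-3.59348,-4.83083) → ×s → (-7.87571,-10.58757) → (-7.88,-10.59)
v7: (0,4) → rotate → (0.81267,-3.91658) → ×s → (1.78110,-8.58383) → (1.78,-8.58)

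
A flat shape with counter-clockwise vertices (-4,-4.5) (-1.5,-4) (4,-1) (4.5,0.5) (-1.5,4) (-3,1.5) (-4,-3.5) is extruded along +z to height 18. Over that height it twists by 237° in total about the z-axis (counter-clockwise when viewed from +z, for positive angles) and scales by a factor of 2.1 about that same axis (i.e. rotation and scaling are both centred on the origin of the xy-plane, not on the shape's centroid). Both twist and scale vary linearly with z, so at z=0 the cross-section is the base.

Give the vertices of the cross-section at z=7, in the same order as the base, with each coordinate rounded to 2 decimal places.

t = z/height = 7/18 = 0.388889
s = 1 + (scale-1)·z/height = 1 + (2.1-1)·7/18 = 1.427778
θ = twist·z/height = 237°·7/18 = 92.1667° = 1.608612 rad
cos θ = -0.037806, sin θ = 0.999285 (intermediates below are computed at full precision and shown rounded to 5 d.p.)
v1: (-4,-4.5) → rotate → (4.64801,-3.82701) → ×s → (6.63632,-5.46412) → (6.64,-5.46)
v2: (-1.5,-4) → rotate → (4.05385,-1.34770) → ×s → (5.78800,-1.92422) → (5.79,-1.92)
v3: (4,-1) → rotate → (0.84806,4.03495) → ×s → (1.21084,5.76101) → (1.21,5.76)
v4: (4.5,0.5) → rotate → (-0.66977,4.47788) → ×s → (-0.95628,6.39342) → (-0.96,6.39)
v5: (-1.5,4) → rotate → (-3.94043,-1.65015) → ×s → (-5.62606,-2.35605) → (-5.63,-2.36)
v6: (-3,1.5) → rotate → (-1.38551,-3.05456) → ×s → (-1.97820,-4.36124) → (-1.98,-4.36)
v7: (-4,-3.5) → rotate → (3.64872,-3.86482) → ×s → (5.20957,-5.51810) → (5.21,-5.52)

Cross-section at z=7: (6.64,-5.46) (5.79,-1.92) (1.21,5.76) (-0.96,6.39) (-5.63,-2.36) (-1.98,-4.36) (5.21,-5.52)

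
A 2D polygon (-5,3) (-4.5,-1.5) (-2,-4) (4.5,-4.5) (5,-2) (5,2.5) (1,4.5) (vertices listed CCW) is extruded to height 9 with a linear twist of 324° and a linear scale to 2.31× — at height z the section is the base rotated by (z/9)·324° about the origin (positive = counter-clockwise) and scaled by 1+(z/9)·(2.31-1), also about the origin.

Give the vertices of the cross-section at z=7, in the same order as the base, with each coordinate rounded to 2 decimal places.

t = z/height = 7/9 = 0.777778
s = 1 + (scale-1)·z/height = 1 + (2.31-1)·7/9 = 2.018889
θ = twist·z/height = 324°·7/9 = 252.0000° = 4.398230 rad
cos θ = -0.309017, sin θ = -0.951057 (intermediates below are computed at full precision and shown rounded to 5 d.p.)
v1: (-5,3) → rotate → (4.39825,3.82823) → ×s → (8.87959,7.72877) → (8.88,7.73)
v2: (-4.5,-1.5) → rotate → (-0.03601,4.74328) → ×s → (-0.07270,9.57615) → (-0.07,9.58)
v3: (-2,-4) → rotate → (-3.18619,3.13818) → ×s → (-6.43257,6.33564) → (-6.43,6.34)
v4: (4.5,-4.5) → rotate → (-5.67033,-2.88918) → ×s → (-11.44777,-5.83293) → (-11.45,-5.83)
v5: (5,-2) → rotate → (-3.44720,-4.13725) → ×s → (-6.95951,-8.35265) → (-6.96,-8.35)
v6: (5,2.5) → rotate → (0.83256,-5.52783) → ×s → (1.68084,-11.16006) → (1.68,-11.16)
v7: (1,4.5) → rotate → (3.97074,-2.34163) → ×s → (8.01648,-4.72750) → (8.02,-4.73)

Cross-section at z=7: (8.88,7.73) (-0.07,9.58) (-6.43,6.34) (-11.45,-5.83) (-6.96,-8.35) (1.68,-11.16) (8.02,-4.73)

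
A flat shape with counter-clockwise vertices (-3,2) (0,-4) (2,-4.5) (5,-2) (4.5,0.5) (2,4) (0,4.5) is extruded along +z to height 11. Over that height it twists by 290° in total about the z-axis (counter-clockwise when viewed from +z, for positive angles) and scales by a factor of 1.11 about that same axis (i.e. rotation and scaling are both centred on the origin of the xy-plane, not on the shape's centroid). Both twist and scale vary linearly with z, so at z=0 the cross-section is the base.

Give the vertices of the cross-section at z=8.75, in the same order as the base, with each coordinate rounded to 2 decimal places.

t = z/height = 8.75/11 = 0.795455
s = 1 + (scale-1)·z/height = 1 + (1.11-1)·8.75/11 = 1.087500
θ = twist·z/height = 290°·8.75/11 = 230.6818° = 4.026157 rad
cos θ = -0.633626, sin θ = -0.773639 (intermediates below are computed at full precision and shown rounded to 5 d.p.)
v1: (-3,2) → rotate → (3.44816,1.05366) → ×s → (3.74987,1.14586) → (3.75,1.15)
v2: (0,-4) → rotate → (-3.09456,2.53451) → ×s → (-3.36533,2.75627) → (-3.37,2.76)
v3: (2,-4.5) → rotate → (-4.74863,1.30404) → ×s → (-5.16413,1.41814) → (-5.16,1.42)
v4: (5,-2) → rotate → (-4.71541,-2.60094) → ×s → (-5.12801,-2.82853) → (-5.13,-2.83)
v5: (4.5,0.5) → rotate → (-2.46450,-3.79819) → ×s → (-2.68014,-4.13053) → (-2.68,-4.13)
v6: (2,4) → rotate → (1.82730,-4.08178) → ×s → (1.98719,-4.43894) → (1.99,-4.44)
v7: (0,4.5) → rotate → (3.48138,-2.85132) → ×s → (3.78600,-3.10081) → (3.79,-3.10)

Cross-section at z=8.75: (3.75,1.15) (-3.37,2.76) (-5.16,1.42) (-5.13,-2.83) (-2.68,-4.13) (1.99,-4.44) (3.79,-3.10)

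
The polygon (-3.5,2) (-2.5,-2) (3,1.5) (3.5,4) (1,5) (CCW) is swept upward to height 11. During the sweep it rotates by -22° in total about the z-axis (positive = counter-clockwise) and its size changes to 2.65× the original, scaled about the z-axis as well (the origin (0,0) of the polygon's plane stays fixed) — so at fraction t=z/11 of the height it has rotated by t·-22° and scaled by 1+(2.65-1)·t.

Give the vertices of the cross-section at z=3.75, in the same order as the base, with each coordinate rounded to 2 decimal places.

t = z/height = 3.75/11 = 0.340909
s = 1 + (scale-1)·z/height = 1 + (2.65-1)·3.75/11 = 1.562500
θ = twist·z/height = -22°·3.75/11 = -7.5000° = -0.130900 rad
cos θ = 0.991445, sin θ = -0.130526 (intermediates below are computed at full precision and shown rounded to 5 d.p.)
v1: (-3.5,2) → rotate → (-3.20900,2.43973) → ×s → (-5.01407,3.81208) → (-5.01,3.81)
v2: (-2.5,-2) → rotate → (-2.73966,-1.65657) → ×s → (-4.28073,-2.58840) → (-4.28,-2.59)
v3: (3,1.5) → rotate → (3.17012,1.09559) → ×s → (4.95332,1.71186) → (4.95,1.71)
v4: (3.5,4) → rotate → (3.99216,3.50894) → ×s → (6.23775,5.48272) → (6.24,5.48)
v5: (1,5) → rotate → (1.64408,4.82670) → ×s → (2.56887,7.54172) → (2.57,7.54)

Cross-section at z=3.75: (-5.01,3.81) (-4.28,-2.59) (4.95,1.71) (6.24,5.48) (2.57,7.54)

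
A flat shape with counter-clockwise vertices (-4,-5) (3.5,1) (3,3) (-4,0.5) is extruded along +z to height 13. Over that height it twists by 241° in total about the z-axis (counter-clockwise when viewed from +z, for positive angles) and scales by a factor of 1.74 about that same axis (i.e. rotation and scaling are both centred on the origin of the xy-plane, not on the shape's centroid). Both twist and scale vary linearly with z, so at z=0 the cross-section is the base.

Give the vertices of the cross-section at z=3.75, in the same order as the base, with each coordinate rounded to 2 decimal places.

t = z/height = 3.75/13 = 0.288462
s = 1 + (scale-1)·z/height = 1 + (1.74-1)·3.75/13 = 1.213462
θ = twist·z/height = 241°·3.75/13 = 69.5192° = 1.213339 rad
cos θ = 0.349893, sin θ = 0.936790 (intermediates below are computed at full precision and shown rounded to 5 d.p.)
v1: (-4,-5) → rotate → (3.28438,-5.49662) → ×s → (3.98546,-6.66994) → (3.99,-6.67)
v2: (3.5,1) → rotate → (0.28784,3.62866) → ×s → (0.34928,4.40324) → (0.35,4.40)
v3: (3,3) → rotate → (-1.76069,3.86005) → ×s → (-2.13653,4.68402) → (-2.14,4.68)
v4: (-4,0.5) → rotate → (-1.86797,-3.57221) → ×s → (-2.26671,-4.33474) → (-2.27,-4.33)

Cross-section at z=3.75: (3.99,-6.67) (0.35,4.40) (-2.14,4.68) (-2.27,-4.33)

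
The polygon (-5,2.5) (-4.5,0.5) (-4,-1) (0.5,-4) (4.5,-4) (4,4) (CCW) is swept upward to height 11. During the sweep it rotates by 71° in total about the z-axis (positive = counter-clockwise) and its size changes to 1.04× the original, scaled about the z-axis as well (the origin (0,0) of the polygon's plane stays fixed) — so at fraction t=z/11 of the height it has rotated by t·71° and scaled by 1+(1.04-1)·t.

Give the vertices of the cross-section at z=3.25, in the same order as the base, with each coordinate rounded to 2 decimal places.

t = z/height = 3.25/11 = 0.295455
s = 1 + (scale-1)·z/height = 1 + (1.04-1)·3.25/11 = 1.011818
θ = twist·z/height = 71°·3.25/11 = 20.9773° = 0.366122 rad
cos θ = 0.933723, sin θ = 0.357998 (intermediates below are computed at full precision and shown rounded to 5 d.p.)
v1: (-5,2.5) → rotate → (-5.56361,0.54432) → ×s → (-5.62936,0.55075) → (-5.63,0.55)
v2: (-4.5,0.5) → rotate → (-4.38075,-1.14413) → ×s → (-4.43252,-1.15765) → (-4.43,-1.16)
v3: (-4,-1) → rotate → (-3.37689,-2.36571) → ×s → (-3.41680,-2.39367) → (-3.42,-2.39)
v4: (0.5,-4) → rotate → (1.89885,-3.55589) → ×s → (1.92129,-3.59792) → (1.92,-3.60)
v5: (4.5,-4) → rotate → (5.63374,-2.12390) → ×s → (5.70032,-2.14900) → (5.70,-2.15)
v6: (4,4) → rotate → (2.30290,5.16688) → ×s → (2.33012,5.22794) → (2.33,5.23)

Cross-section at z=3.25: (-5.63,0.55) (-4.43,-1.16) (-3.42,-2.39) (1.92,-3.60) (5.70,-2.15) (2.33,5.23)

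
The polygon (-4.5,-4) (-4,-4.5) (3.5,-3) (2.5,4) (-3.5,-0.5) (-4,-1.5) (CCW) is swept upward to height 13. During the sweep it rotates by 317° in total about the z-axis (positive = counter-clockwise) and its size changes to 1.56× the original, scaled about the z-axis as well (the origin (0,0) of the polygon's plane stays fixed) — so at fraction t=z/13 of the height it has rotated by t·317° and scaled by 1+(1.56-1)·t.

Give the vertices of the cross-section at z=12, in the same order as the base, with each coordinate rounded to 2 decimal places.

Cross-section at z=12: (-8.23,3.97) (-8.63,2.98) (-2.16,-6.65) (7.06,-1.17) (-2.74,4.61) (-4.43,4.73)

t = z/height = 12/13 = 0.923077
s = 1 + (scale-1)·z/height = 1 + (1.56-1)·12/13 = 1.516923
θ = twist·z/height = 317°·12/13 = 292.6154° = 5.107102 rad
cos θ = 0.384543, sin θ = -0.923107 (intermediates below are computed at full precision and shown rounded to 5 d.p.)
v1: (-4.5,-4) → rotate → (-5.42287,2.61581) → ×s → (-8.22608,3.96798) → (-8.23,3.97)
v2: (-4,-4.5) → rotate → (-5.69215,1.96198) → ×s → (-8.63456,2.97618) → (-8.63,2.98)
v3: (3.5,-3) → rotate → (-1.42342,-4.38450) → ×s → (-2.15922,-6.65096) → (-2.16,-6.65)
v4: (2.5,4) → rotate → (4.65379,-0.76959) → ×s → (7.05944,-1.16742) → (7.06,-1.17)
v5: (-3.5,-0.5) → rotate → (-1.80745,3.03860) → ×s → (-2.74177,4.60933) → (-2.74,4.61)
v6: (-4,-1.5) → rotate → (-2.92283,3.11561) → ×s → (-4.43371,4.72615) → (-4.43,4.73)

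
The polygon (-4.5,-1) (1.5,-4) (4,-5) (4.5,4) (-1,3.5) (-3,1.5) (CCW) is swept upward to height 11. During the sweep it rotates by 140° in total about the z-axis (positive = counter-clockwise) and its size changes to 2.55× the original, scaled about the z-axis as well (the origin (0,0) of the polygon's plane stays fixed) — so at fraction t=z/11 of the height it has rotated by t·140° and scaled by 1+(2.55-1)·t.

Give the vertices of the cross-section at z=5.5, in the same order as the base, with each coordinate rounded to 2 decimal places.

Cross-section at z=5.5: (-1.06,-8.11) (7.58,0.07) (10.77,3.64) (-3.94,9.93) (-6.44,0.46) (-4.32,-4.09)

t = z/height = 5.5/11 = 0.5
s = 1 + (scale-1)·z/height = 1 + (2.55-1)·5.5/11 = 1.775000
θ = twist·z/height = 140°·5.5/11 = 70.0000° = 1.221730 rad
cos θ = 0.342020, sin θ = 0.939693 (intermediates below are computed at full precision and shown rounded to 5 d.p.)
v1: (-4.5,-1) → rotate → (-0.59940,-4.57064) → ×s → (-1.06393,-8.11288) → (-1.06,-8.11)
v2: (1.5,-4) → rotate → (4.27180,0.04146) → ×s → (7.58245,0.07359) → (7.58,0.07)
v3: (4,-5) → rotate → (6.06654,2.04867) → ×s → (10.76812,3.63639) → (10.77,3.64)
v4: (4.5,4) → rotate → (-2.21968,5.59670) → ×s → (-3.93993,9.93414) → (-3.94,9.93)
v5: (-1,3.5) → rotate → (-3.63094,0.25738) → ×s → (-6.44493,0.45685) → (-6.44,0.46)
v6: (-3,1.5) → rotate → (-2.43560,-2.30605) → ×s → (-4.32319,-4.09323) → (-4.32,-4.09)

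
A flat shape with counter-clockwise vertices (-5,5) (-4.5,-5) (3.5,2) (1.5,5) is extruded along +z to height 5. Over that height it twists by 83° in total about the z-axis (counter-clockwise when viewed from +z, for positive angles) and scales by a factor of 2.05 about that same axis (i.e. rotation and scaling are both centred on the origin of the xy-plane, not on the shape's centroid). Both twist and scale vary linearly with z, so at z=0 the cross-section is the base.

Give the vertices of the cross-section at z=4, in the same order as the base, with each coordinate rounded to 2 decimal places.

t = z/height = 4/5 = 0.8
s = 1 + (scale-1)·z/height = 1 + (2.05-1)·4/5 = 1.840000
θ = twist·z/height = 83°·4/5 = 66.4000° = 1.158899 rad
cos θ = 0.400349, sin θ = 0.916363 (intermediates below are computed at full precision and shown rounded to 5 d.p.)
v1: (-5,5) → rotate → (-6.58356,-2.58007) → ×s → (-12.11375,-4.74733) → (-12.11,-4.75)
v2: (-4.5,-5) → rotate → (2.78024,-6.12538) → ×s → (5.11565,-11.27069) → (5.12,-11.27)
v3: (3.5,2) → rotate → (-0.43150,4.00797) → ×s → (-0.79397,7.37466) → (-0.79,7.37)
v4: (1.5,5) → rotate → (-3.98129,3.37629) → ×s → (-7.32557,6.21237) → (-7.33,6.21)

Cross-section at z=4: (-12.11,-4.75) (5.12,-11.27) (-0.79,7.37) (-7.33,6.21)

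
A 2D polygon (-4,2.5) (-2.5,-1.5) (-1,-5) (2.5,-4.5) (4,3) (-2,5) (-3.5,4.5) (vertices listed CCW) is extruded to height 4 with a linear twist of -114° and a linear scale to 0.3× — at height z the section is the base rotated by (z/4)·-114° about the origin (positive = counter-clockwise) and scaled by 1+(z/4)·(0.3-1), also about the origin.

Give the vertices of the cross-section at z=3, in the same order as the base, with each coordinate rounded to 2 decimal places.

Cross-section at z=3: (1.03,1.99) (-0.80,1.13) (-2.40,0.29) (-2.04,-1.35) (1.57,-1.78) (2.29,1.13) (2.00,1.83)

t = z/height = 3/4 = 0.75
s = 1 + (scale-1)·z/height = 1 + (0.3-1)·3/4 = 0.475000
θ = twist·z/height = -114°·3/4 = -85.5000° = -1.492257 rad
cos θ = 0.078459, sin θ = -0.996917 (intermediates below are computed at full precision and shown rounded to 5 d.p.)
v1: (-4,2.5) → rotate → (2.17846,4.18382) → ×s → (1.03477,1.98731) → (1.03,1.99)
v2: (-2.5,-1.5) → rotate → (-1.69152,2.37460) → ×s → (-0.80347,1.12794) → (-0.80,1.13)
v3: (-1,-5) → rotate → (-5.06305,0.60462) → ×s → (-2.40495,0.28720) → (-2.40,0.29)
v4: (2.5,-4.5) → rotate → (-4.28998,-2.84536) → ×s → (-2.03774,-1.35155) → (-2.04,-1.35)
v5: (4,3) → rotate → (3.30459,-3.75229) → ×s → (1.56968,-1.78234) → (1.57,-1.78)
v6: (-2,5) → rotate → (4.82767,2.38613) → ×s → (2.29314,1.13341) → (2.29,1.13)
v7: (-3.5,4.5) → rotate → (4.21152,3.84228) → ×s → (2.00047,1.82508) → (2.00,1.83)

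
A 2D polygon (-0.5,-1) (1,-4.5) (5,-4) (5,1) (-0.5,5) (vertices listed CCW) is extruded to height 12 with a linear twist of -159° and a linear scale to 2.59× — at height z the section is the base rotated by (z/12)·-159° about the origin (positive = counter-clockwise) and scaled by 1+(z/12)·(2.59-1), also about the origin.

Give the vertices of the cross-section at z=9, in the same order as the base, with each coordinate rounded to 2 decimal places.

Cross-section at z=9: (-1.38,2.03) (-9.68,2.91) (-13.01,-5.28) (-3.44,-10.64) (10.10,-4.40)

t = z/height = 9/12 = 0.75
s = 1 + (scale-1)·z/height = 1 + (2.59-1)·9/12 = 2.192500
θ = twist·z/height = -159°·9/12 = -119.2500° = -2.081305 rad
cos θ = -0.488621, sin θ = -0.872496 (intermediates below are computed at full precision and shown rounded to 5 d.p.)
v1: (-0.5,-1) → rotate → (-0.62819,0.92487) → ×s → (-1.37730,2.02778) → (-1.38,2.03)
v2: (1,-4.5) → rotate → (-4.41485,1.32630) → ×s → (-9.67957,2.90791) → (-9.68,2.91)
v3: (5,-4) → rotate → (-5.93309,-2.40800) → ×s → (-13.00830,-5.27953) → (-13.01,-5.28)
v4: (5,1) → rotate → (-1.57061,-4.85110) → ×s → (-3.44356,-10.63604) → (-3.44,-10.64)
v5: (-0.5,5) → rotate → (4.60679,-2.00686) → ×s → (10.10039,-4.40004) → (10.10,-4.40)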